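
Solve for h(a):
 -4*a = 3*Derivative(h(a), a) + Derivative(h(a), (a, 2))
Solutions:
 h(a) = C1 + C2*exp(-3*a) - 2*a^2/3 + 4*a/9


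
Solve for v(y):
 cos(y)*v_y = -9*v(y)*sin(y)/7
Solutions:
 v(y) = C1*cos(y)^(9/7)


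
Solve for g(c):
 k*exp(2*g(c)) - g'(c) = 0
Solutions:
 g(c) = log(-sqrt(-1/(C1 + c*k))) - log(2)/2
 g(c) = log(-1/(C1 + c*k))/2 - log(2)/2


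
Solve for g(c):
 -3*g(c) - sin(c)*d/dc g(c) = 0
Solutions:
 g(c) = C1*(cos(c) + 1)^(3/2)/(cos(c) - 1)^(3/2)


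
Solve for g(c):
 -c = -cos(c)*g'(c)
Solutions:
 g(c) = C1 + Integral(c/cos(c), c)


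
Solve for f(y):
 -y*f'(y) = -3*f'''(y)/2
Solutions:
 f(y) = C1 + Integral(C2*airyai(2^(1/3)*3^(2/3)*y/3) + C3*airybi(2^(1/3)*3^(2/3)*y/3), y)


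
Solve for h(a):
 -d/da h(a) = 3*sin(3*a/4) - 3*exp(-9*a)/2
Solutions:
 h(a) = C1 + 4*cos(3*a/4) - exp(-9*a)/6


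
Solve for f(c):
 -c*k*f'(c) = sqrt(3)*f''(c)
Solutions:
 f(c) = Piecewise((-sqrt(2)*3^(1/4)*sqrt(pi)*C1*erf(sqrt(2)*3^(3/4)*c*sqrt(k)/6)/(2*sqrt(k)) - C2, (k > 0) | (k < 0)), (-C1*c - C2, True))


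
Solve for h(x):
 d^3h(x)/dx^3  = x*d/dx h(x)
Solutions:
 h(x) = C1 + Integral(C2*airyai(x) + C3*airybi(x), x)


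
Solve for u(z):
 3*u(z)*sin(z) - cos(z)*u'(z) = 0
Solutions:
 u(z) = C1/cos(z)^3


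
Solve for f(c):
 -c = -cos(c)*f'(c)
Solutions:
 f(c) = C1 + Integral(c/cos(c), c)


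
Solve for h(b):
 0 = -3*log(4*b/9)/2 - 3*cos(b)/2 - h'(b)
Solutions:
 h(b) = C1 - 3*b*log(b)/2 - 3*b*log(2) + 3*b/2 + 3*b*log(3) - 3*sin(b)/2


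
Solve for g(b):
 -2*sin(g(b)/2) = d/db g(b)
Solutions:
 g(b) = -2*acos((-C1 - exp(2*b))/(C1 - exp(2*b))) + 4*pi
 g(b) = 2*acos((-C1 - exp(2*b))/(C1 - exp(2*b)))


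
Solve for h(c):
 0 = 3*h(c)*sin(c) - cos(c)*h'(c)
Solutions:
 h(c) = C1/cos(c)^3


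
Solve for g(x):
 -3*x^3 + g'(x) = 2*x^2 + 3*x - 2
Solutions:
 g(x) = C1 + 3*x^4/4 + 2*x^3/3 + 3*x^2/2 - 2*x


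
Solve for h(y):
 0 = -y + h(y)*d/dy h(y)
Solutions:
 h(y) = -sqrt(C1 + y^2)
 h(y) = sqrt(C1 + y^2)


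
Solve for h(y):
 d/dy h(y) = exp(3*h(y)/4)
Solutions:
 h(y) = 4*log(-1/(C1 + 3*y))/3 + 8*log(2)/3
 h(y) = 4*log((-1/(C1 + y))^(1/3)*(-6^(2/3) - 3*2^(2/3)*3^(1/6)*I)/6)
 h(y) = 4*log((-1/(C1 + y))^(1/3)*(-6^(2/3) + 3*2^(2/3)*3^(1/6)*I)/6)


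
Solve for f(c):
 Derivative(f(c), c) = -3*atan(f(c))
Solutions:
 Integral(1/atan(_y), (_y, f(c))) = C1 - 3*c


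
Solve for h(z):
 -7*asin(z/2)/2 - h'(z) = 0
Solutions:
 h(z) = C1 - 7*z*asin(z/2)/2 - 7*sqrt(4 - z^2)/2


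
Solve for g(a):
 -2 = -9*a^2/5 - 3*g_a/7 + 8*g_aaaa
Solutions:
 g(a) = C1 + C4*exp(3^(1/3)*7^(2/3)*a/14) - 7*a^3/5 + 14*a/3 + (C2*sin(3^(5/6)*7^(2/3)*a/28) + C3*cos(3^(5/6)*7^(2/3)*a/28))*exp(-3^(1/3)*7^(2/3)*a/28)


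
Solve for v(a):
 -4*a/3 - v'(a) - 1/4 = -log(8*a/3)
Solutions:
 v(a) = C1 - 2*a^2/3 + a*log(a) - 5*a/4 + a*log(8/3)


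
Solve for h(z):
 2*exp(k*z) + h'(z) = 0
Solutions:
 h(z) = C1 - 2*exp(k*z)/k


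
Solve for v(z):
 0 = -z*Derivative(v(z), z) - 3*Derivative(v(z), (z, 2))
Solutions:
 v(z) = C1 + C2*erf(sqrt(6)*z/6)


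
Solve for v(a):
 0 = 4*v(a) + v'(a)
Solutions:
 v(a) = C1*exp(-4*a)


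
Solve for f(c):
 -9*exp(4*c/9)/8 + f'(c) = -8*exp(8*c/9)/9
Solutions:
 f(c) = C1 + 81*exp(4*c/9)/32 - exp(c)^(8/9)


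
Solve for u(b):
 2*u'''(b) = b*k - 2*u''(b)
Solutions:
 u(b) = C1 + C2*b + C3*exp(-b) + b^3*k/12 - b^2*k/4


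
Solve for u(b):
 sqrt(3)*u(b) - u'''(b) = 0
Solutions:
 u(b) = C3*exp(3^(1/6)*b) + (C1*sin(3^(2/3)*b/2) + C2*cos(3^(2/3)*b/2))*exp(-3^(1/6)*b/2)


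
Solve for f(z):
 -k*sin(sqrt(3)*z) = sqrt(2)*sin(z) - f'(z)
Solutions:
 f(z) = C1 - sqrt(3)*k*cos(sqrt(3)*z)/3 - sqrt(2)*cos(z)


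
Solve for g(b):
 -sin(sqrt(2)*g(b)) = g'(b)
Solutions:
 g(b) = sqrt(2)*(pi - acos((-exp(2*sqrt(2)*C1) - exp(2*sqrt(2)*b))/(exp(2*sqrt(2)*C1) - exp(2*sqrt(2)*b)))/2)
 g(b) = sqrt(2)*acos((-exp(2*sqrt(2)*C1) - exp(2*sqrt(2)*b))/(exp(2*sqrt(2)*C1) - exp(2*sqrt(2)*b)))/2


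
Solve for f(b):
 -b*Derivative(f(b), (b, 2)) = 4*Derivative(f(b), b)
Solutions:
 f(b) = C1 + C2/b^3


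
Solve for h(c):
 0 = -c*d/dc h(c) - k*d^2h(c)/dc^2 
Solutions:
 h(c) = C1 + C2*sqrt(k)*erf(sqrt(2)*c*sqrt(1/k)/2)


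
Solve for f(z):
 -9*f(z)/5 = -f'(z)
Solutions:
 f(z) = C1*exp(9*z/5)


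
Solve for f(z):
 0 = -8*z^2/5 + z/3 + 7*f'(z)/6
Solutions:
 f(z) = C1 + 16*z^3/35 - z^2/7


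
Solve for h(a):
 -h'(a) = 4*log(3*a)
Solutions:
 h(a) = C1 - 4*a*log(a) - a*log(81) + 4*a


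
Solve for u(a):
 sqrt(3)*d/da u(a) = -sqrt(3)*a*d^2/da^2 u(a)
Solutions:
 u(a) = C1 + C2*log(a)


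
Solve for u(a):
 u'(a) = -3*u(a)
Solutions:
 u(a) = C1*exp(-3*a)


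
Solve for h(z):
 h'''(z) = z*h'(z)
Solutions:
 h(z) = C1 + Integral(C2*airyai(z) + C3*airybi(z), z)


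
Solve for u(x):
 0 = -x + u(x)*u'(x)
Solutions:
 u(x) = -sqrt(C1 + x^2)
 u(x) = sqrt(C1 + x^2)


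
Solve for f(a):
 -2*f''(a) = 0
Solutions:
 f(a) = C1 + C2*a


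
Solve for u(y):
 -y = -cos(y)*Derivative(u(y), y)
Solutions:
 u(y) = C1 + Integral(y/cos(y), y)


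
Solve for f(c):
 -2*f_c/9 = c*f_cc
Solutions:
 f(c) = C1 + C2*c^(7/9)


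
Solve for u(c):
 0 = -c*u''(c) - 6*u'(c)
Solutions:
 u(c) = C1 + C2/c^5


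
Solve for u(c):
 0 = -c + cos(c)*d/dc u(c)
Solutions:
 u(c) = C1 + Integral(c/cos(c), c)


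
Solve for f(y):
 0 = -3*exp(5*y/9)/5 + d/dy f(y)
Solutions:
 f(y) = C1 + 27*exp(5*y/9)/25


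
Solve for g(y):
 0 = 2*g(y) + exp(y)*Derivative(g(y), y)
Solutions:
 g(y) = C1*exp(2*exp(-y))


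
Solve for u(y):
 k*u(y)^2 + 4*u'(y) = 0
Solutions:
 u(y) = 4/(C1 + k*y)


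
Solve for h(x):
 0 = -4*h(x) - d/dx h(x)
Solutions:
 h(x) = C1*exp(-4*x)


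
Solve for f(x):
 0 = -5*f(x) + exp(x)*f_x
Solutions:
 f(x) = C1*exp(-5*exp(-x))


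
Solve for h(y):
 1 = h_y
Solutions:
 h(y) = C1 + y


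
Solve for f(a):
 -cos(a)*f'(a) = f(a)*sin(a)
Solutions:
 f(a) = C1*cos(a)


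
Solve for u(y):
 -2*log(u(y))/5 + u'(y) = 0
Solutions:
 li(u(y)) = C1 + 2*y/5


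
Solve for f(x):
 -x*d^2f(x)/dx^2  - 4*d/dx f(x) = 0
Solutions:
 f(x) = C1 + C2/x^3


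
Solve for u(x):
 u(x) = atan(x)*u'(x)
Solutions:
 u(x) = C1*exp(Integral(1/atan(x), x))


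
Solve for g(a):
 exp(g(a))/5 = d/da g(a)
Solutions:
 g(a) = log(-1/(C1 + a)) + log(5)


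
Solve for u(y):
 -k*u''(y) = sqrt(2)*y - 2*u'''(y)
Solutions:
 u(y) = C1 + C2*y + C3*exp(k*y/2) - sqrt(2)*y^3/(6*k) - sqrt(2)*y^2/k^2


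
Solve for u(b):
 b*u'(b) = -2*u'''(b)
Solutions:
 u(b) = C1 + Integral(C2*airyai(-2^(2/3)*b/2) + C3*airybi(-2^(2/3)*b/2), b)


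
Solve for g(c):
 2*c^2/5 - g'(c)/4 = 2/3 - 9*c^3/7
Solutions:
 g(c) = C1 + 9*c^4/7 + 8*c^3/15 - 8*c/3


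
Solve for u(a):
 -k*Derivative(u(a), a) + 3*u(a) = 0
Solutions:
 u(a) = C1*exp(3*a/k)


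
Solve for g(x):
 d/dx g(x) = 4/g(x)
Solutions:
 g(x) = -sqrt(C1 + 8*x)
 g(x) = sqrt(C1 + 8*x)


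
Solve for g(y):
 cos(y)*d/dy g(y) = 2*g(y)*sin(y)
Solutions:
 g(y) = C1/cos(y)^2


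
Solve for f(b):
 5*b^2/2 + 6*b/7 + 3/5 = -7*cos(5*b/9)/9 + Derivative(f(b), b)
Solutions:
 f(b) = C1 + 5*b^3/6 + 3*b^2/7 + 3*b/5 + 7*sin(5*b/9)/5


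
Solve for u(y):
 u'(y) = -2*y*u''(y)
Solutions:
 u(y) = C1 + C2*sqrt(y)


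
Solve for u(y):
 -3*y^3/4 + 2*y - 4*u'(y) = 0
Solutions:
 u(y) = C1 - 3*y^4/64 + y^2/4


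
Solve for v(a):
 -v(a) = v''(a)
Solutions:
 v(a) = C1*sin(a) + C2*cos(a)


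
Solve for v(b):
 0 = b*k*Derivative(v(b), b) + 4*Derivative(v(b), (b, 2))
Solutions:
 v(b) = Piecewise((-sqrt(2)*sqrt(pi)*C1*erf(sqrt(2)*b*sqrt(k)/4)/sqrt(k) - C2, (k > 0) | (k < 0)), (-C1*b - C2, True))


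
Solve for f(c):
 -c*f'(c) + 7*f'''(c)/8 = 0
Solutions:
 f(c) = C1 + Integral(C2*airyai(2*7^(2/3)*c/7) + C3*airybi(2*7^(2/3)*c/7), c)


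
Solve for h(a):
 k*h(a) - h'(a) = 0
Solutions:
 h(a) = C1*exp(a*k)


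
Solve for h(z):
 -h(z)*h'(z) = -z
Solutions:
 h(z) = -sqrt(C1 + z^2)
 h(z) = sqrt(C1 + z^2)


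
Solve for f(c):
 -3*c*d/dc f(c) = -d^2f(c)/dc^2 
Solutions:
 f(c) = C1 + C2*erfi(sqrt(6)*c/2)


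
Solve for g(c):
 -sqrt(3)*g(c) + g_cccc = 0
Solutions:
 g(c) = C1*exp(-3^(1/8)*c) + C2*exp(3^(1/8)*c) + C3*sin(3^(1/8)*c) + C4*cos(3^(1/8)*c)


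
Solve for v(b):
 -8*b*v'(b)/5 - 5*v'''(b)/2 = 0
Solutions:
 v(b) = C1 + Integral(C2*airyai(-2*10^(1/3)*b/5) + C3*airybi(-2*10^(1/3)*b/5), b)


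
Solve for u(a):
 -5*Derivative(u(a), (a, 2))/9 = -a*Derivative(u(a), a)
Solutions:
 u(a) = C1 + C2*erfi(3*sqrt(10)*a/10)


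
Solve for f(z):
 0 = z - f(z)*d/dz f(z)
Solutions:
 f(z) = -sqrt(C1 + z^2)
 f(z) = sqrt(C1 + z^2)


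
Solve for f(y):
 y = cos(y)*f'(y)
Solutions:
 f(y) = C1 + Integral(y/cos(y), y)


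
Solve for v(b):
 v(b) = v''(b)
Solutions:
 v(b) = C1*exp(-b) + C2*exp(b)


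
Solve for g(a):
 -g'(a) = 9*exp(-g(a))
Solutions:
 g(a) = log(C1 - 9*a)


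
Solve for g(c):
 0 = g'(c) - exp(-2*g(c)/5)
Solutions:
 g(c) = 5*log(-sqrt(C1 + c)) - 5*log(5) + 5*log(10)/2
 g(c) = 5*log(C1 + c)/2 - 5*log(5) + 5*log(10)/2


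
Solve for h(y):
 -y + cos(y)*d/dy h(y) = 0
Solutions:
 h(y) = C1 + Integral(y/cos(y), y)


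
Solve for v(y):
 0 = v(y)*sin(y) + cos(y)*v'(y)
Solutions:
 v(y) = C1*cos(y)


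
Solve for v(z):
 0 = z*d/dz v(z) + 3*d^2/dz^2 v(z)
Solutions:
 v(z) = C1 + C2*erf(sqrt(6)*z/6)


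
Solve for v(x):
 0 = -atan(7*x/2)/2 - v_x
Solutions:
 v(x) = C1 - x*atan(7*x/2)/2 + log(49*x^2 + 4)/14


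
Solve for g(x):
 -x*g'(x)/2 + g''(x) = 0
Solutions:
 g(x) = C1 + C2*erfi(x/2)


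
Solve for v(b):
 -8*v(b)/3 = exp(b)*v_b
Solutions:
 v(b) = C1*exp(8*exp(-b)/3)


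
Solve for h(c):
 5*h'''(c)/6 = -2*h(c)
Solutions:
 h(c) = C3*exp(c*(-12^(1/3)*5^(2/3) + 3*10^(2/3)*3^(1/3))/20)*sin(10^(2/3)*3^(5/6)*c/10) + C4*exp(c*(-12^(1/3)*5^(2/3) + 3*10^(2/3)*3^(1/3))/20)*cos(10^(2/3)*3^(5/6)*c/10) + C5*exp(-c*(12^(1/3)*5^(2/3) + 3*10^(2/3)*3^(1/3))/20) + (C1*sin(10^(2/3)*3^(5/6)*c/10) + C2*cos(10^(2/3)*3^(5/6)*c/10))*exp(12^(1/3)*5^(2/3)*c/10)


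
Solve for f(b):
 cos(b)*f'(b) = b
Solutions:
 f(b) = C1 + Integral(b/cos(b), b)


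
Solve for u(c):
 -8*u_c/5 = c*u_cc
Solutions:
 u(c) = C1 + C2/c^(3/5)


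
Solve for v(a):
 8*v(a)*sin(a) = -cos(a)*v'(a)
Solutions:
 v(a) = C1*cos(a)^8


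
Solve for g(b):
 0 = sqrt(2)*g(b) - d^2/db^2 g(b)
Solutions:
 g(b) = C1*exp(-2^(1/4)*b) + C2*exp(2^(1/4)*b)


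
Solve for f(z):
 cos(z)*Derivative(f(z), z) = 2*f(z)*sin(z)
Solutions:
 f(z) = C1/cos(z)^2


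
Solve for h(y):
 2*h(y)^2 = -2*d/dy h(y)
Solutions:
 h(y) = 1/(C1 + y)


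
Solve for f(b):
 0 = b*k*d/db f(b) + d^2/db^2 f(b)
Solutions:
 f(b) = Piecewise((-sqrt(2)*sqrt(pi)*C1*erf(sqrt(2)*b*sqrt(k)/2)/(2*sqrt(k)) - C2, (k > 0) | (k < 0)), (-C1*b - C2, True))


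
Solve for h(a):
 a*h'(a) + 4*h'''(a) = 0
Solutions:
 h(a) = C1 + Integral(C2*airyai(-2^(1/3)*a/2) + C3*airybi(-2^(1/3)*a/2), a)


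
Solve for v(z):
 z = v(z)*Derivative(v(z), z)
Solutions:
 v(z) = -sqrt(C1 + z^2)
 v(z) = sqrt(C1 + z^2)


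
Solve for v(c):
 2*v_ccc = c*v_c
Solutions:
 v(c) = C1 + Integral(C2*airyai(2^(2/3)*c/2) + C3*airybi(2^(2/3)*c/2), c)


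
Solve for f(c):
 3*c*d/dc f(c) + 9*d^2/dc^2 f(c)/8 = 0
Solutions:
 f(c) = C1 + C2*erf(2*sqrt(3)*c/3)


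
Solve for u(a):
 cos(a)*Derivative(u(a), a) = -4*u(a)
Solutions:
 u(a) = C1*(sin(a)^2 - 2*sin(a) + 1)/(sin(a)^2 + 2*sin(a) + 1)


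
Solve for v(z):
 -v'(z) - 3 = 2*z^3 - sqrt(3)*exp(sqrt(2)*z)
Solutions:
 v(z) = C1 - z^4/2 - 3*z + sqrt(6)*exp(sqrt(2)*z)/2


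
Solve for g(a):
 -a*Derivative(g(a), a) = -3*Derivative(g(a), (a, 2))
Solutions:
 g(a) = C1 + C2*erfi(sqrt(6)*a/6)


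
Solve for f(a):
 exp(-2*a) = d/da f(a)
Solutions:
 f(a) = C1 - exp(-2*a)/2


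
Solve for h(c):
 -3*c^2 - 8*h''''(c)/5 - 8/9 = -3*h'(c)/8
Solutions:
 h(c) = C1 + C4*exp(15^(1/3)*c/4) + 8*c^3/3 + 64*c/27 + (C2*sin(3^(5/6)*5^(1/3)*c/8) + C3*cos(3^(5/6)*5^(1/3)*c/8))*exp(-15^(1/3)*c/8)


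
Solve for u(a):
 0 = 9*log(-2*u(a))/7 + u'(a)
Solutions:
 7*Integral(1/(log(-_y) + log(2)), (_y, u(a)))/9 = C1 - a


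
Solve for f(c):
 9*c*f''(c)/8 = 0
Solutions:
 f(c) = C1 + C2*c


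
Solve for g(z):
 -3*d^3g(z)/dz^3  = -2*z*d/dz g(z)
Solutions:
 g(z) = C1 + Integral(C2*airyai(2^(1/3)*3^(2/3)*z/3) + C3*airybi(2^(1/3)*3^(2/3)*z/3), z)


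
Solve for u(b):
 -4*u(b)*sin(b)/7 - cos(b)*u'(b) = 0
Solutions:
 u(b) = C1*cos(b)^(4/7)


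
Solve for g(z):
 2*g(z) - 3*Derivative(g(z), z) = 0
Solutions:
 g(z) = C1*exp(2*z/3)


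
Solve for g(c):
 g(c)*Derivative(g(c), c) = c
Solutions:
 g(c) = -sqrt(C1 + c^2)
 g(c) = sqrt(C1 + c^2)


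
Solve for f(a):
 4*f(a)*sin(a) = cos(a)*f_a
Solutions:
 f(a) = C1/cos(a)^4


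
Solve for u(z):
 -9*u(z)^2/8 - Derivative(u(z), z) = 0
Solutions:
 u(z) = 8/(C1 + 9*z)


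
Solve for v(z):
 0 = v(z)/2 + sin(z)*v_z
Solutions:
 v(z) = C1*(cos(z) + 1)^(1/4)/(cos(z) - 1)^(1/4)


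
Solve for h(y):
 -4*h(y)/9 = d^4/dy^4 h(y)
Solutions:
 h(y) = (C1*sin(sqrt(3)*y/3) + C2*cos(sqrt(3)*y/3))*exp(-sqrt(3)*y/3) + (C3*sin(sqrt(3)*y/3) + C4*cos(sqrt(3)*y/3))*exp(sqrt(3)*y/3)


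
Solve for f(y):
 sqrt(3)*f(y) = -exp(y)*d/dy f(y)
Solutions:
 f(y) = C1*exp(sqrt(3)*exp(-y))


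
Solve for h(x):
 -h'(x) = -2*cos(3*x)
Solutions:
 h(x) = C1 + 2*sin(3*x)/3


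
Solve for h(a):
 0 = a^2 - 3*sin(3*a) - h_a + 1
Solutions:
 h(a) = C1 + a^3/3 + a + cos(3*a)


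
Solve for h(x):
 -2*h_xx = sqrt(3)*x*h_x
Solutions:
 h(x) = C1 + C2*erf(3^(1/4)*x/2)


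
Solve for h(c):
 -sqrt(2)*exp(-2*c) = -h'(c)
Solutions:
 h(c) = C1 - sqrt(2)*exp(-2*c)/2


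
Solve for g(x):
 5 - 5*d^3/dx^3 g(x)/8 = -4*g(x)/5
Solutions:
 g(x) = C3*exp(2*2^(2/3)*5^(1/3)*x/5) + (C1*sin(2^(2/3)*sqrt(3)*5^(1/3)*x/5) + C2*cos(2^(2/3)*sqrt(3)*5^(1/3)*x/5))*exp(-2^(2/3)*5^(1/3)*x/5) - 25/4


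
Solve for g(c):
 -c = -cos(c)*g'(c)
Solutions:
 g(c) = C1 + Integral(c/cos(c), c)


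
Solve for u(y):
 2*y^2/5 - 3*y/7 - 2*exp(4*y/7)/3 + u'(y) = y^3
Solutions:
 u(y) = C1 + y^4/4 - 2*y^3/15 + 3*y^2/14 + 7*exp(4*y/7)/6


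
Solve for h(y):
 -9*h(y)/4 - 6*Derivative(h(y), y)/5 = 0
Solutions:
 h(y) = C1*exp(-15*y/8)


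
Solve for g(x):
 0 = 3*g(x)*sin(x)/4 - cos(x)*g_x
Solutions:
 g(x) = C1/cos(x)^(3/4)


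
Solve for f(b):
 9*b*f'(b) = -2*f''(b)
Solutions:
 f(b) = C1 + C2*erf(3*b/2)


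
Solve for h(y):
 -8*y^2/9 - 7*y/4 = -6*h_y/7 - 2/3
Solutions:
 h(y) = C1 + 28*y^3/81 + 49*y^2/48 - 7*y/9


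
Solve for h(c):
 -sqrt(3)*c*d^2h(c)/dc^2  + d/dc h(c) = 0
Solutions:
 h(c) = C1 + C2*c^(sqrt(3)/3 + 1)


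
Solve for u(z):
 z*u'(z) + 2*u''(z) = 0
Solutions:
 u(z) = C1 + C2*erf(z/2)


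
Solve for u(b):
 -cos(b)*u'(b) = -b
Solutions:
 u(b) = C1 + Integral(b/cos(b), b)


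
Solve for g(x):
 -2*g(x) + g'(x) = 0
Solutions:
 g(x) = C1*exp(2*x)


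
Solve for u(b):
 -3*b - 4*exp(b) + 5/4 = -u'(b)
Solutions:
 u(b) = C1 + 3*b^2/2 - 5*b/4 + 4*exp(b)


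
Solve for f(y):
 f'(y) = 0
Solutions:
 f(y) = C1


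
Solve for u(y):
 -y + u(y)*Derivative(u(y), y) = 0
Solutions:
 u(y) = -sqrt(C1 + y^2)
 u(y) = sqrt(C1 + y^2)


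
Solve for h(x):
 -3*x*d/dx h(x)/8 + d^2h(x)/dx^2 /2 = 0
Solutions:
 h(x) = C1 + C2*erfi(sqrt(6)*x/4)


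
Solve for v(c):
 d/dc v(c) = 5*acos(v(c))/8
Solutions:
 Integral(1/acos(_y), (_y, v(c))) = C1 + 5*c/8


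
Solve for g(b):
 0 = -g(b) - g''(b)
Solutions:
 g(b) = C1*sin(b) + C2*cos(b)


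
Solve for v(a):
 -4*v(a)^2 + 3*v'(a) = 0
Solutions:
 v(a) = -3/(C1 + 4*a)


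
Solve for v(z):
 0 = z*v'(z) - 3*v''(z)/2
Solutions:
 v(z) = C1 + C2*erfi(sqrt(3)*z/3)


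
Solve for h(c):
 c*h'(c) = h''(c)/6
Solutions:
 h(c) = C1 + C2*erfi(sqrt(3)*c)


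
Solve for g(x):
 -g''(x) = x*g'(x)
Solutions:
 g(x) = C1 + C2*erf(sqrt(2)*x/2)


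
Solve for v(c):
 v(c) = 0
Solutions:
 v(c) = 0


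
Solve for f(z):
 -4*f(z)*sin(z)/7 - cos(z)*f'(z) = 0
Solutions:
 f(z) = C1*cos(z)^(4/7)


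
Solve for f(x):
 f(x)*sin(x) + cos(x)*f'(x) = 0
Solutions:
 f(x) = C1*cos(x)


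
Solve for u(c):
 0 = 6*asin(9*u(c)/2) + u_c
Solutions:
 Integral(1/asin(9*_y/2), (_y, u(c))) = C1 - 6*c


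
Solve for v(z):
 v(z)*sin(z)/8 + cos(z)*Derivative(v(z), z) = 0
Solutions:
 v(z) = C1*cos(z)^(1/8)


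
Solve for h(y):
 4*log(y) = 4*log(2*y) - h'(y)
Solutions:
 h(y) = C1 + 4*y*log(2)


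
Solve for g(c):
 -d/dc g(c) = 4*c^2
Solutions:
 g(c) = C1 - 4*c^3/3


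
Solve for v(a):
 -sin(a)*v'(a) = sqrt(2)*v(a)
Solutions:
 v(a) = C1*(cos(a) + 1)^(sqrt(2)/2)/(cos(a) - 1)^(sqrt(2)/2)


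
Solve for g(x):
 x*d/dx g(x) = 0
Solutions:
 g(x) = C1


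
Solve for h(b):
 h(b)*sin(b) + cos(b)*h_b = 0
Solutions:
 h(b) = C1*cos(b)


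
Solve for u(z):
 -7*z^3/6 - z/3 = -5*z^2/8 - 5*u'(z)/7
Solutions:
 u(z) = C1 + 49*z^4/120 - 7*z^3/24 + 7*z^2/30


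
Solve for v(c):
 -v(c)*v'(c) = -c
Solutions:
 v(c) = -sqrt(C1 + c^2)
 v(c) = sqrt(C1 + c^2)


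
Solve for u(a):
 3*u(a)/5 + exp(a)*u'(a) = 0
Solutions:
 u(a) = C1*exp(3*exp(-a)/5)


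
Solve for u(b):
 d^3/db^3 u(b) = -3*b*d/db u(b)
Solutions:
 u(b) = C1 + Integral(C2*airyai(-3^(1/3)*b) + C3*airybi(-3^(1/3)*b), b)


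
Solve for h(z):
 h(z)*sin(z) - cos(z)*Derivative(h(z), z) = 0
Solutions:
 h(z) = C1/cos(z)


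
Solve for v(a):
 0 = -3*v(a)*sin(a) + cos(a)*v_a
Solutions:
 v(a) = C1/cos(a)^3


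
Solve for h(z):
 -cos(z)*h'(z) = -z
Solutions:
 h(z) = C1 + Integral(z/cos(z), z)


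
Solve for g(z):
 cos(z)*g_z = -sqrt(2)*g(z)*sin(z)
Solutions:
 g(z) = C1*cos(z)^(sqrt(2))


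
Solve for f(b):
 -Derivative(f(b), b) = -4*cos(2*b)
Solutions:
 f(b) = C1 + 2*sin(2*b)


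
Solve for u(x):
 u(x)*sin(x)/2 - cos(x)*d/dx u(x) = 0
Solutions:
 u(x) = C1/sqrt(cos(x))


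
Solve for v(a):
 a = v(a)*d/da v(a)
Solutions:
 v(a) = -sqrt(C1 + a^2)
 v(a) = sqrt(C1 + a^2)


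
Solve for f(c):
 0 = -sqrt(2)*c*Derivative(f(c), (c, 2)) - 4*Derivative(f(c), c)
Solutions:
 f(c) = C1 + C2*c^(1 - 2*sqrt(2))


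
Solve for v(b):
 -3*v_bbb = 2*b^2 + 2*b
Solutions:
 v(b) = C1 + C2*b + C3*b^2 - b^5/90 - b^4/36


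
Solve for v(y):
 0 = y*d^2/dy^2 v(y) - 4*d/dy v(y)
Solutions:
 v(y) = C1 + C2*y^5


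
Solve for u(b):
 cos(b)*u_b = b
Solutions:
 u(b) = C1 + Integral(b/cos(b), b)


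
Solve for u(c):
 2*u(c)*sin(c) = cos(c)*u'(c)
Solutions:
 u(c) = C1/cos(c)^2


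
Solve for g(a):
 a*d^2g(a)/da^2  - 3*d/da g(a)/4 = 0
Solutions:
 g(a) = C1 + C2*a^(7/4)


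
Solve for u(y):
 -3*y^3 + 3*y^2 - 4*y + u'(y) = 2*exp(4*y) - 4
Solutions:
 u(y) = C1 + 3*y^4/4 - y^3 + 2*y^2 - 4*y + exp(4*y)/2


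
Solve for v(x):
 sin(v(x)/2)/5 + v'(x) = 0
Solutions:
 x/5 + log(cos(v(x)/2) - 1) - log(cos(v(x)/2) + 1) = C1


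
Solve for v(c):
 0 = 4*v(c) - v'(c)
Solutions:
 v(c) = C1*exp(4*c)


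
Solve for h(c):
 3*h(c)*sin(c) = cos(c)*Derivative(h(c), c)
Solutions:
 h(c) = C1/cos(c)^3


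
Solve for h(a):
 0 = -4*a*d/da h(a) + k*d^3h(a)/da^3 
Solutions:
 h(a) = C1 + Integral(C2*airyai(2^(2/3)*a*(1/k)^(1/3)) + C3*airybi(2^(2/3)*a*(1/k)^(1/3)), a)


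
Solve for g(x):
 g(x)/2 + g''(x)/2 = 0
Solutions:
 g(x) = C1*sin(x) + C2*cos(x)


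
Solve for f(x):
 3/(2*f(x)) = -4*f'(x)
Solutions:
 f(x) = -sqrt(C1 - 3*x)/2
 f(x) = sqrt(C1 - 3*x)/2


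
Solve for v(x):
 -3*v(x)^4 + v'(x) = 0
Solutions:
 v(x) = (-1/(C1 + 9*x))^(1/3)
 v(x) = (-1/(C1 + 3*x))^(1/3)*(-3^(2/3) - 3*3^(1/6)*I)/6
 v(x) = (-1/(C1 + 3*x))^(1/3)*(-3^(2/3) + 3*3^(1/6)*I)/6


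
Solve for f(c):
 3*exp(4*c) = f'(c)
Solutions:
 f(c) = C1 + 3*exp(4*c)/4


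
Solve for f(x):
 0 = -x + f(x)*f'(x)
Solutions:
 f(x) = -sqrt(C1 + x^2)
 f(x) = sqrt(C1 + x^2)


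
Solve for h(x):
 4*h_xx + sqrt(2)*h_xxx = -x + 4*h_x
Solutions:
 h(x) = C1 + C2*exp(sqrt(2)*x*(-1 + sqrt(1 + sqrt(2)))) + C3*exp(-sqrt(2)*x*(1 + sqrt(1 + sqrt(2)))) + x^2/8 + x/4


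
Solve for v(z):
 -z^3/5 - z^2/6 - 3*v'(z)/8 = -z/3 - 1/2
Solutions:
 v(z) = C1 - 2*z^4/15 - 4*z^3/27 + 4*z^2/9 + 4*z/3


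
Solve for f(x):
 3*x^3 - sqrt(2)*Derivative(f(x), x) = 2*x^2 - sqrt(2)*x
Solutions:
 f(x) = C1 + 3*sqrt(2)*x^4/8 - sqrt(2)*x^3/3 + x^2/2


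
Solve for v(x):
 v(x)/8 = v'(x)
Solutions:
 v(x) = C1*exp(x/8)


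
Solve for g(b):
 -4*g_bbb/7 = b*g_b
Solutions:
 g(b) = C1 + Integral(C2*airyai(-14^(1/3)*b/2) + C3*airybi(-14^(1/3)*b/2), b)


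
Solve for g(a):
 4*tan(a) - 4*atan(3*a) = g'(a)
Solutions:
 g(a) = C1 - 4*a*atan(3*a) + 2*log(9*a^2 + 1)/3 - 4*log(cos(a))


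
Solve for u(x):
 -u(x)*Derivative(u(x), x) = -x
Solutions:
 u(x) = -sqrt(C1 + x^2)
 u(x) = sqrt(C1 + x^2)


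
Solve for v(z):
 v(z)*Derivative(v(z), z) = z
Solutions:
 v(z) = -sqrt(C1 + z^2)
 v(z) = sqrt(C1 + z^2)


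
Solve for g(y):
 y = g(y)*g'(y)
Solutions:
 g(y) = -sqrt(C1 + y^2)
 g(y) = sqrt(C1 + y^2)


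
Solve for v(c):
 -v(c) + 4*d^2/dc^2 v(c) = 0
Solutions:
 v(c) = C1*exp(-c/2) + C2*exp(c/2)


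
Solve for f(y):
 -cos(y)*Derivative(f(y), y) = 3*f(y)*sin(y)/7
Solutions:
 f(y) = C1*cos(y)^(3/7)


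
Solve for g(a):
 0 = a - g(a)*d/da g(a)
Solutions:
 g(a) = -sqrt(C1 + a^2)
 g(a) = sqrt(C1 + a^2)


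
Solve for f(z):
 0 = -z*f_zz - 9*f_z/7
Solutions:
 f(z) = C1 + C2/z^(2/7)


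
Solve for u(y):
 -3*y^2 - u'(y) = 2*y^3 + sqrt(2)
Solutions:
 u(y) = C1 - y^4/2 - y^3 - sqrt(2)*y


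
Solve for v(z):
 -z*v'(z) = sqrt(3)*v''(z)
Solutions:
 v(z) = C1 + C2*erf(sqrt(2)*3^(3/4)*z/6)


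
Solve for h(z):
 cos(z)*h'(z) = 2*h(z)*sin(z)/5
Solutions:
 h(z) = C1/cos(z)^(2/5)


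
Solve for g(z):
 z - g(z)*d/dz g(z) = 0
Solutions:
 g(z) = -sqrt(C1 + z^2)
 g(z) = sqrt(C1 + z^2)


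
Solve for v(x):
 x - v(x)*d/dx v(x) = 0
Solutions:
 v(x) = -sqrt(C1 + x^2)
 v(x) = sqrt(C1 + x^2)


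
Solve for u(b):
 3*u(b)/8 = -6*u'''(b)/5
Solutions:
 u(b) = C3*exp(-2^(2/3)*5^(1/3)*b/4) + (C1*sin(2^(2/3)*sqrt(3)*5^(1/3)*b/8) + C2*cos(2^(2/3)*sqrt(3)*5^(1/3)*b/8))*exp(2^(2/3)*5^(1/3)*b/8)


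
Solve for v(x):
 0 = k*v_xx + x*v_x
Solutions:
 v(x) = C1 + C2*sqrt(k)*erf(sqrt(2)*x*sqrt(1/k)/2)


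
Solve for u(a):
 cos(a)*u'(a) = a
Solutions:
 u(a) = C1 + Integral(a/cos(a), a)


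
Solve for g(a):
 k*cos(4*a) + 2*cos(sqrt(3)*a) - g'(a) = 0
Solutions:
 g(a) = C1 + k*sin(4*a)/4 + 2*sqrt(3)*sin(sqrt(3)*a)/3


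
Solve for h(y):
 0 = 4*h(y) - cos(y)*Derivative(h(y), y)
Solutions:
 h(y) = C1*(sin(y)^2 + 2*sin(y) + 1)/(sin(y)^2 - 2*sin(y) + 1)


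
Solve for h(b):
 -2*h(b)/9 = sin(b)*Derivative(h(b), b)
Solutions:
 h(b) = C1*(cos(b) + 1)^(1/9)/(cos(b) - 1)^(1/9)


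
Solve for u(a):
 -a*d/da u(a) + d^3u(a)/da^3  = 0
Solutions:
 u(a) = C1 + Integral(C2*airyai(a) + C3*airybi(a), a)


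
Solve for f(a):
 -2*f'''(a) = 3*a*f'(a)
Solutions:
 f(a) = C1 + Integral(C2*airyai(-2^(2/3)*3^(1/3)*a/2) + C3*airybi(-2^(2/3)*3^(1/3)*a/2), a)


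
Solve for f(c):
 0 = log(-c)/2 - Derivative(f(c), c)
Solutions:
 f(c) = C1 + c*log(-c)/2 - c/2


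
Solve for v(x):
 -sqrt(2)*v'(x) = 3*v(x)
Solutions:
 v(x) = C1*exp(-3*sqrt(2)*x/2)


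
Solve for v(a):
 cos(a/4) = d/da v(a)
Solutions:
 v(a) = C1 + 4*sin(a/4)


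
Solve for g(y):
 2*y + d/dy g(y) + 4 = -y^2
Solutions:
 g(y) = C1 - y^3/3 - y^2 - 4*y


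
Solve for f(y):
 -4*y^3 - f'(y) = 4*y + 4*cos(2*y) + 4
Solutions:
 f(y) = C1 - y^4 - 2*y^2 - 4*y - 2*sin(2*y)


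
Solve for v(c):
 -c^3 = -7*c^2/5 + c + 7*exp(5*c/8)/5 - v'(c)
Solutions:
 v(c) = C1 + c^4/4 - 7*c^3/15 + c^2/2 + 56*exp(5*c/8)/25


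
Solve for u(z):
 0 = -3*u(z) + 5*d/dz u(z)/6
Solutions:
 u(z) = C1*exp(18*z/5)


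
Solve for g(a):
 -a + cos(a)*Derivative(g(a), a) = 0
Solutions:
 g(a) = C1 + Integral(a/cos(a), a)


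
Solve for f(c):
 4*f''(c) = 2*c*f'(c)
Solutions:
 f(c) = C1 + C2*erfi(c/2)


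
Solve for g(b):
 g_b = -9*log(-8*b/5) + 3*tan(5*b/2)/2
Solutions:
 g(b) = C1 - 9*b*log(-b) - 27*b*log(2) + 9*b + 9*b*log(5) - 3*log(cos(5*b/2))/5


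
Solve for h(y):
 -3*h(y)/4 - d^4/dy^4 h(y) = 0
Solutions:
 h(y) = (C1*sin(3^(1/4)*y/2) + C2*cos(3^(1/4)*y/2))*exp(-3^(1/4)*y/2) + (C3*sin(3^(1/4)*y/2) + C4*cos(3^(1/4)*y/2))*exp(3^(1/4)*y/2)


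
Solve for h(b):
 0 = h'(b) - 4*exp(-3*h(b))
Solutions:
 h(b) = log(C1 + 12*b)/3
 h(b) = log((-3^(1/3) - 3^(5/6)*I)*(C1 + 4*b)^(1/3)/2)
 h(b) = log((-3^(1/3) + 3^(5/6)*I)*(C1 + 4*b)^(1/3)/2)


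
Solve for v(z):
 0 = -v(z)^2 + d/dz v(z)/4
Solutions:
 v(z) = -1/(C1 + 4*z)


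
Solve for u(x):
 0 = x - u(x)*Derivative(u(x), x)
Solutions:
 u(x) = -sqrt(C1 + x^2)
 u(x) = sqrt(C1 + x^2)


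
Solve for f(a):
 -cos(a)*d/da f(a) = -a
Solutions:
 f(a) = C1 + Integral(a/cos(a), a)


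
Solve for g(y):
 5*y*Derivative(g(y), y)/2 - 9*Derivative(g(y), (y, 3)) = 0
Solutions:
 g(y) = C1 + Integral(C2*airyai(60^(1/3)*y/6) + C3*airybi(60^(1/3)*y/6), y)


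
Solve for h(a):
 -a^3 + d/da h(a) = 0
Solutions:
 h(a) = C1 + a^4/4


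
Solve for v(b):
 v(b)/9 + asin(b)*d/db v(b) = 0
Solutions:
 v(b) = C1*exp(-Integral(1/asin(b), b)/9)


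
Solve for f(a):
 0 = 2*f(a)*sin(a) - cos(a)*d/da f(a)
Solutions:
 f(a) = C1/cos(a)^2


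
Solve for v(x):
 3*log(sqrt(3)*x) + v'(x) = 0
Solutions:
 v(x) = C1 - 3*x*log(x) - 3*x*log(3)/2 + 3*x


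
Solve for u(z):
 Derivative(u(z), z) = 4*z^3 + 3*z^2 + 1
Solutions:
 u(z) = C1 + z^4 + z^3 + z


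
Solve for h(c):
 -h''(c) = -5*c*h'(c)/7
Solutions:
 h(c) = C1 + C2*erfi(sqrt(70)*c/14)


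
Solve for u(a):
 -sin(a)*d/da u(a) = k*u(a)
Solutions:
 u(a) = C1*exp(k*(-log(cos(a) - 1) + log(cos(a) + 1))/2)


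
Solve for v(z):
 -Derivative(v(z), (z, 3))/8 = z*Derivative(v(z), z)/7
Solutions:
 v(z) = C1 + Integral(C2*airyai(-2*7^(2/3)*z/7) + C3*airybi(-2*7^(2/3)*z/7), z)


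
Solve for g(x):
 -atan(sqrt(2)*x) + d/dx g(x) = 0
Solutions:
 g(x) = C1 + x*atan(sqrt(2)*x) - sqrt(2)*log(2*x^2 + 1)/4


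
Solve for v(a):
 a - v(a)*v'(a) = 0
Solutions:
 v(a) = -sqrt(C1 + a^2)
 v(a) = sqrt(C1 + a^2)


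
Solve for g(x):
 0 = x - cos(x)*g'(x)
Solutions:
 g(x) = C1 + Integral(x/cos(x), x)


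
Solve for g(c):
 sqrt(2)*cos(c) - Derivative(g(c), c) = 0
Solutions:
 g(c) = C1 + sqrt(2)*sin(c)


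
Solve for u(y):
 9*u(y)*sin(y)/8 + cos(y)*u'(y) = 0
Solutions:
 u(y) = C1*cos(y)^(9/8)


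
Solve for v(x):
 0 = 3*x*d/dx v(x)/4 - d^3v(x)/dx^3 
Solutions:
 v(x) = C1 + Integral(C2*airyai(6^(1/3)*x/2) + C3*airybi(6^(1/3)*x/2), x)


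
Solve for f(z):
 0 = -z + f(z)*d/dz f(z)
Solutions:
 f(z) = -sqrt(C1 + z^2)
 f(z) = sqrt(C1 + z^2)


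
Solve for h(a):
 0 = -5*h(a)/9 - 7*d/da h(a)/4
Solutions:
 h(a) = C1*exp(-20*a/63)


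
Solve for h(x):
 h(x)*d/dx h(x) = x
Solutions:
 h(x) = -sqrt(C1 + x^2)
 h(x) = sqrt(C1 + x^2)


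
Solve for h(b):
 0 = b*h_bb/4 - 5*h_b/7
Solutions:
 h(b) = C1 + C2*b^(27/7)


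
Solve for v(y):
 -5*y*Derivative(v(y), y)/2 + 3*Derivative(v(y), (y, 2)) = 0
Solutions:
 v(y) = C1 + C2*erfi(sqrt(15)*y/6)


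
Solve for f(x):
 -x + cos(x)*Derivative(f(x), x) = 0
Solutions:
 f(x) = C1 + Integral(x/cos(x), x)


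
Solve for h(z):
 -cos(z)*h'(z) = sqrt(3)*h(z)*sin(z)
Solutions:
 h(z) = C1*cos(z)^(sqrt(3))


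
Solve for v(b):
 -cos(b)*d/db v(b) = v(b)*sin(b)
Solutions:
 v(b) = C1*cos(b)


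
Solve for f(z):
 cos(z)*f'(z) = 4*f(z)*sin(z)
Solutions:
 f(z) = C1/cos(z)^4


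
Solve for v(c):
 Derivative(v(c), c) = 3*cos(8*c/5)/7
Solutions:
 v(c) = C1 + 15*sin(8*c/5)/56


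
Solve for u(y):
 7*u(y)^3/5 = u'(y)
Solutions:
 u(y) = -sqrt(10)*sqrt(-1/(C1 + 7*y))/2
 u(y) = sqrt(10)*sqrt(-1/(C1 + 7*y))/2


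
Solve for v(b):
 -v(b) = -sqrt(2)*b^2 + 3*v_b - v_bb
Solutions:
 v(b) = C1*exp(b*(3 - sqrt(13))/2) + C2*exp(b*(3 + sqrt(13))/2) + sqrt(2)*b^2 - 6*sqrt(2)*b + 20*sqrt(2)


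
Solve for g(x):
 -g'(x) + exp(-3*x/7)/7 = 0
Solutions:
 g(x) = C1 - exp(-3*x/7)/3


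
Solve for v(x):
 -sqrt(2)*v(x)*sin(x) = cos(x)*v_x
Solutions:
 v(x) = C1*cos(x)^(sqrt(2))


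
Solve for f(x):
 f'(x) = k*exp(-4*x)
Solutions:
 f(x) = C1 - k*exp(-4*x)/4


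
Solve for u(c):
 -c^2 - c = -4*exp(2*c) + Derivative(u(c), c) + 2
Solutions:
 u(c) = C1 - c^3/3 - c^2/2 - 2*c + 2*exp(2*c)


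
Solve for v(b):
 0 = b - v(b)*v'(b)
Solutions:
 v(b) = -sqrt(C1 + b^2)
 v(b) = sqrt(C1 + b^2)


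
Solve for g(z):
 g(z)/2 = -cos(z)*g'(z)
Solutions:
 g(z) = C1*(sin(z) - 1)^(1/4)/(sin(z) + 1)^(1/4)


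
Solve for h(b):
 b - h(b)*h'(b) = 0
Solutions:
 h(b) = -sqrt(C1 + b^2)
 h(b) = sqrt(C1 + b^2)


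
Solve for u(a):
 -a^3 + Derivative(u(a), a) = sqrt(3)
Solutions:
 u(a) = C1 + a^4/4 + sqrt(3)*a


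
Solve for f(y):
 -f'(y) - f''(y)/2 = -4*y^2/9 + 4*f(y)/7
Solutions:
 f(y) = 7*y^2/9 - 49*y/18 + (C1*sin(sqrt(7)*y/7) + C2*cos(sqrt(7)*y/7))*exp(-y) + 245/72


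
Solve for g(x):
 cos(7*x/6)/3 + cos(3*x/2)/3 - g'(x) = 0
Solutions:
 g(x) = C1 + 2*sin(7*x/6)/7 + 2*sin(3*x/2)/9


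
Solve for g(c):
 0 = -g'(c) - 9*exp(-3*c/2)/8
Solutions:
 g(c) = C1 + 3*exp(-3*c/2)/4


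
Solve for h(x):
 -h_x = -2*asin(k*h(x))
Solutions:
 Integral(1/asin(_y*k), (_y, h(x))) = C1 + 2*x


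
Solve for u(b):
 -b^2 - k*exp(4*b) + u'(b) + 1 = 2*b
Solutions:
 u(b) = C1 + b^3/3 + b^2 - b + k*exp(4*b)/4


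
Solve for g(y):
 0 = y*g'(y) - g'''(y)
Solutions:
 g(y) = C1 + Integral(C2*airyai(y) + C3*airybi(y), y)


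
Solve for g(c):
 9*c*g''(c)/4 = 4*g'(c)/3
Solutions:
 g(c) = C1 + C2*c^(43/27)


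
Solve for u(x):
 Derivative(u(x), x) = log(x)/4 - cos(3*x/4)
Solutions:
 u(x) = C1 + x*log(x)/4 - x/4 - 4*sin(3*x/4)/3


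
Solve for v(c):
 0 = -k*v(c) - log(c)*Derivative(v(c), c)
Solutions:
 v(c) = C1*exp(-k*li(c))


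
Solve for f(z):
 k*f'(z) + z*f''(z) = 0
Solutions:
 f(z) = C1 + z^(1 - re(k))*(C2*sin(log(z)*Abs(im(k))) + C3*cos(log(z)*im(k)))


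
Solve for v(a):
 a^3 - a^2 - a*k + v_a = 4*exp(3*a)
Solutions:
 v(a) = C1 - a^4/4 + a^3/3 + a^2*k/2 + 4*exp(3*a)/3


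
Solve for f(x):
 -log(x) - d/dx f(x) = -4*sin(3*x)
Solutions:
 f(x) = C1 - x*log(x) + x - 4*cos(3*x)/3


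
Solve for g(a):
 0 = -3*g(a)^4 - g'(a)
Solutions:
 g(a) = (-3^(2/3) - 3*3^(1/6)*I)*(1/(C1 + 3*a))^(1/3)/6
 g(a) = (-3^(2/3) + 3*3^(1/6)*I)*(1/(C1 + 3*a))^(1/3)/6
 g(a) = (1/(C1 + 9*a))^(1/3)


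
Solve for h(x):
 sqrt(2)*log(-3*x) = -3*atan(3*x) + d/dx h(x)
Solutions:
 h(x) = C1 + sqrt(2)*x*(log(-x) - 1) + 3*x*atan(3*x) + sqrt(2)*x*log(3) - log(9*x^2 + 1)/2


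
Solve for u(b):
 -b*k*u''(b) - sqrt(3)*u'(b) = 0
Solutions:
 u(b) = C1 + b^(((re(k) - sqrt(3))*re(k) + im(k)^2)/(re(k)^2 + im(k)^2))*(C2*sin(sqrt(3)*log(b)*Abs(im(k))/(re(k)^2 + im(k)^2)) + C3*cos(sqrt(3)*log(b)*im(k)/(re(k)^2 + im(k)^2)))


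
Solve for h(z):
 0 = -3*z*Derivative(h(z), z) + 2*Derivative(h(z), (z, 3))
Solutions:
 h(z) = C1 + Integral(C2*airyai(2^(2/3)*3^(1/3)*z/2) + C3*airybi(2^(2/3)*3^(1/3)*z/2), z)


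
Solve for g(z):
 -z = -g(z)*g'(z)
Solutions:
 g(z) = -sqrt(C1 + z^2)
 g(z) = sqrt(C1 + z^2)


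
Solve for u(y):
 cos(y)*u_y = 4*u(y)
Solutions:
 u(y) = C1*(sin(y)^2 + 2*sin(y) + 1)/(sin(y)^2 - 2*sin(y) + 1)


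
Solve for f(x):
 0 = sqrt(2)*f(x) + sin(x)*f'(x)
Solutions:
 f(x) = C1*(cos(x) + 1)^(sqrt(2)/2)/(cos(x) - 1)^(sqrt(2)/2)


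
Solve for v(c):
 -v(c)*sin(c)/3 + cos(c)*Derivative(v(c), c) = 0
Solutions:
 v(c) = C1/cos(c)^(1/3)


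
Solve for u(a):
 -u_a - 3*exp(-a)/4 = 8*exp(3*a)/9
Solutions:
 u(a) = C1 - 8*exp(3*a)/27 + 3*exp(-a)/4


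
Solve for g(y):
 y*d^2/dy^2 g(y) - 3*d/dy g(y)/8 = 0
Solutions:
 g(y) = C1 + C2*y^(11/8)


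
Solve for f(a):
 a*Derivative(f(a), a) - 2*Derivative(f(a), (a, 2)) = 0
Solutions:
 f(a) = C1 + C2*erfi(a/2)


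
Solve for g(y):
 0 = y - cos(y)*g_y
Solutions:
 g(y) = C1 + Integral(y/cos(y), y)


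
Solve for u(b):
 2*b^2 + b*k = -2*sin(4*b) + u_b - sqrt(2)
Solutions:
 u(b) = C1 + 2*b^3/3 + b^2*k/2 + sqrt(2)*b - cos(4*b)/2


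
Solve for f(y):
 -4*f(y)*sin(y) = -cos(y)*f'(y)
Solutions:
 f(y) = C1/cos(y)^4


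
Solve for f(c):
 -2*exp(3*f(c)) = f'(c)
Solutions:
 f(c) = log((-3^(2/3) - 3*3^(1/6)*I)*(1/(C1 + 2*c))^(1/3)/6)
 f(c) = log((-3^(2/3) + 3*3^(1/6)*I)*(1/(C1 + 2*c))^(1/3)/6)
 f(c) = log(1/(C1 + 6*c))/3


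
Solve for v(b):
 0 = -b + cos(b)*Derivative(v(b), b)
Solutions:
 v(b) = C1 + Integral(b/cos(b), b)


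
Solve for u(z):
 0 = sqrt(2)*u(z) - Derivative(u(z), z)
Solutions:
 u(z) = C1*exp(sqrt(2)*z)


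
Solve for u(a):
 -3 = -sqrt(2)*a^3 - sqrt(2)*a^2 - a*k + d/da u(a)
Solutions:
 u(a) = C1 + sqrt(2)*a^4/4 + sqrt(2)*a^3/3 + a^2*k/2 - 3*a


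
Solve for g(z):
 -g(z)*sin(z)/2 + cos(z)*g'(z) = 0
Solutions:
 g(z) = C1/sqrt(cos(z))


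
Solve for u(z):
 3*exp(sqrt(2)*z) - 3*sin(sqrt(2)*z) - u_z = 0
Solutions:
 u(z) = C1 + 3*sqrt(2)*exp(sqrt(2)*z)/2 + 3*sqrt(2)*cos(sqrt(2)*z)/2


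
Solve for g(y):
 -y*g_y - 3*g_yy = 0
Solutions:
 g(y) = C1 + C2*erf(sqrt(6)*y/6)


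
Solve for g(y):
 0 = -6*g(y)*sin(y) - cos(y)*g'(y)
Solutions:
 g(y) = C1*cos(y)^6


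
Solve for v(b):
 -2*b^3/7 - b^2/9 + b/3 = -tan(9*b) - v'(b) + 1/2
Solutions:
 v(b) = C1 + b^4/14 + b^3/27 - b^2/6 + b/2 + log(cos(9*b))/9


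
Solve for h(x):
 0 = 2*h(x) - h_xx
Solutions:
 h(x) = C1*exp(-sqrt(2)*x) + C2*exp(sqrt(2)*x)


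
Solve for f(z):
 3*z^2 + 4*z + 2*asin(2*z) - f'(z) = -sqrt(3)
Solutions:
 f(z) = C1 + z^3 + 2*z^2 + 2*z*asin(2*z) + sqrt(3)*z + sqrt(1 - 4*z^2)


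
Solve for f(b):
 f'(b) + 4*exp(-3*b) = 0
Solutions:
 f(b) = C1 + 4*exp(-3*b)/3


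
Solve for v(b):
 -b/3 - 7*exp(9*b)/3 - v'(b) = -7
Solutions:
 v(b) = C1 - b^2/6 + 7*b - 7*exp(9*b)/27


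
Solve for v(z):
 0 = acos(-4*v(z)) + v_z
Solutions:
 Integral(1/acos(-4*_y), (_y, v(z))) = C1 - z


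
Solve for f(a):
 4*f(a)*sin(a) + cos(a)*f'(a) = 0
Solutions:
 f(a) = C1*cos(a)^4


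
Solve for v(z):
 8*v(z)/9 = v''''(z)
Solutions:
 v(z) = C1*exp(-2^(3/4)*sqrt(3)*z/3) + C2*exp(2^(3/4)*sqrt(3)*z/3) + C3*sin(2^(3/4)*sqrt(3)*z/3) + C4*cos(2^(3/4)*sqrt(3)*z/3)


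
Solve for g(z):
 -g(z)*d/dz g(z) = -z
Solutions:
 g(z) = -sqrt(C1 + z^2)
 g(z) = sqrt(C1 + z^2)


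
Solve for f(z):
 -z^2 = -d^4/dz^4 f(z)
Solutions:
 f(z) = C1 + C2*z + C3*z^2 + C4*z^3 + z^6/360


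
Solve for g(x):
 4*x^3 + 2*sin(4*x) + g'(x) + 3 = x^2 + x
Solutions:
 g(x) = C1 - x^4 + x^3/3 + x^2/2 - 3*x + cos(4*x)/2


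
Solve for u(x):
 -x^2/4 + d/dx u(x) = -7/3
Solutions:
 u(x) = C1 + x^3/12 - 7*x/3


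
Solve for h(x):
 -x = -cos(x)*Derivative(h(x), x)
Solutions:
 h(x) = C1 + Integral(x/cos(x), x)


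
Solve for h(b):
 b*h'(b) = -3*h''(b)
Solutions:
 h(b) = C1 + C2*erf(sqrt(6)*b/6)


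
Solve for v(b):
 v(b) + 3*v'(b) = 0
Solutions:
 v(b) = C1*exp(-b/3)


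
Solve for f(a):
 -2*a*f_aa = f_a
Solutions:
 f(a) = C1 + C2*sqrt(a)


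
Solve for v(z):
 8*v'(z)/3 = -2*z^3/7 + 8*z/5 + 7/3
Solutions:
 v(z) = C1 - 3*z^4/112 + 3*z^2/10 + 7*z/8


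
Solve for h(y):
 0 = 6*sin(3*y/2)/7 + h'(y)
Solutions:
 h(y) = C1 + 4*cos(3*y/2)/7


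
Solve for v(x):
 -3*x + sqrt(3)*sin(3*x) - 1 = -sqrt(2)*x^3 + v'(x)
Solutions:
 v(x) = C1 + sqrt(2)*x^4/4 - 3*x^2/2 - x - sqrt(3)*cos(3*x)/3


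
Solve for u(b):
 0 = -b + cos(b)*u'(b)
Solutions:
 u(b) = C1 + Integral(b/cos(b), b)


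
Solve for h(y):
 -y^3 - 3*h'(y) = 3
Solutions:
 h(y) = C1 - y^4/12 - y


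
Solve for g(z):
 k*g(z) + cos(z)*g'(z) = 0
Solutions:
 g(z) = C1*exp(k*(log(sin(z) - 1) - log(sin(z) + 1))/2)


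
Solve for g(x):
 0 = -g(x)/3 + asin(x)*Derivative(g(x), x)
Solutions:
 g(x) = C1*exp(Integral(1/asin(x), x)/3)


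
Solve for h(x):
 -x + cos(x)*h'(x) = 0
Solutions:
 h(x) = C1 + Integral(x/cos(x), x)


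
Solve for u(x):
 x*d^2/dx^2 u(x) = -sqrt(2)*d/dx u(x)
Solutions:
 u(x) = C1 + C2*x^(1 - sqrt(2))


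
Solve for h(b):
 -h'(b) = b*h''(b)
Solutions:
 h(b) = C1 + C2*log(b)


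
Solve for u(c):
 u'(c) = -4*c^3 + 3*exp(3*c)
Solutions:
 u(c) = C1 - c^4 + exp(3*c)


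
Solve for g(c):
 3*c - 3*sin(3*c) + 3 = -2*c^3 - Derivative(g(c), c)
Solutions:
 g(c) = C1 - c^4/2 - 3*c^2/2 - 3*c - cos(3*c)


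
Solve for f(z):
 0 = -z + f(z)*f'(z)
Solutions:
 f(z) = -sqrt(C1 + z^2)
 f(z) = sqrt(C1 + z^2)


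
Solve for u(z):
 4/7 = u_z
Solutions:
 u(z) = C1 + 4*z/7


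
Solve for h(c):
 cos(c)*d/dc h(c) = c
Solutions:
 h(c) = C1 + Integral(c/cos(c), c)


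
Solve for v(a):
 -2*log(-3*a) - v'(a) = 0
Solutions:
 v(a) = C1 - 2*a*log(-a) + 2*a*(1 - log(3))


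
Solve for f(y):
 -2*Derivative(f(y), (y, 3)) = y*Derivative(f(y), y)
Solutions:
 f(y) = C1 + Integral(C2*airyai(-2^(2/3)*y/2) + C3*airybi(-2^(2/3)*y/2), y)


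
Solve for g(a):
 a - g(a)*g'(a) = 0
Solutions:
 g(a) = -sqrt(C1 + a^2)
 g(a) = sqrt(C1 + a^2)


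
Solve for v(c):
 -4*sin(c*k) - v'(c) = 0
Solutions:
 v(c) = C1 + 4*cos(c*k)/k


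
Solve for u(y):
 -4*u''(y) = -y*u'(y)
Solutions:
 u(y) = C1 + C2*erfi(sqrt(2)*y/4)


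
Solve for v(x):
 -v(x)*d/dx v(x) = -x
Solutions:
 v(x) = -sqrt(C1 + x^2)
 v(x) = sqrt(C1 + x^2)


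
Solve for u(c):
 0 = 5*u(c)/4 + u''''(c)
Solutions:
 u(c) = (C1*sin(5^(1/4)*c/2) + C2*cos(5^(1/4)*c/2))*exp(-5^(1/4)*c/2) + (C3*sin(5^(1/4)*c/2) + C4*cos(5^(1/4)*c/2))*exp(5^(1/4)*c/2)


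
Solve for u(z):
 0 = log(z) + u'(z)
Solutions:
 u(z) = C1 - z*log(z) + z


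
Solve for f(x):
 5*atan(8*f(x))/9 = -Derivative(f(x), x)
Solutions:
 Integral(1/atan(8*_y), (_y, f(x))) = C1 - 5*x/9


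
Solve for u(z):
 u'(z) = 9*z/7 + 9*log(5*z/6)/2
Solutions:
 u(z) = C1 + 9*z^2/14 + 9*z*log(z)/2 - 9*z*log(6)/2 - 9*z/2 + 9*z*log(5)/2


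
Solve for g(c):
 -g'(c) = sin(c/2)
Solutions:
 g(c) = C1 + 2*cos(c/2)


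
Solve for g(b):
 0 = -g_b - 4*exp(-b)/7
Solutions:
 g(b) = C1 + 4*exp(-b)/7


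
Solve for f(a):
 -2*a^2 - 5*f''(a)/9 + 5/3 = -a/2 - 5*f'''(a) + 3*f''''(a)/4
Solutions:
 f(a) = C1 + C2*a + C3*exp(2*a*(15 - sqrt(210))/9) + C4*exp(2*a*(sqrt(210) + 15)/9) - 3*a^4/10 - 213*a^3/20 - 28119*a^2/100


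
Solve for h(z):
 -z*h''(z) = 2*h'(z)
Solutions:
 h(z) = C1 + C2/z


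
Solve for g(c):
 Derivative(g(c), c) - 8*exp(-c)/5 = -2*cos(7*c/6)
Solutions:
 g(c) = C1 - 12*sin(7*c/6)/7 - 8*exp(-c)/5


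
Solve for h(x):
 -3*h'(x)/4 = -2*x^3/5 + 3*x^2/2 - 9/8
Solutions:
 h(x) = C1 + 2*x^4/15 - 2*x^3/3 + 3*x/2


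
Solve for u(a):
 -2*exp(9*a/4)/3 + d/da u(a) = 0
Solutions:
 u(a) = C1 + 8*exp(9*a/4)/27


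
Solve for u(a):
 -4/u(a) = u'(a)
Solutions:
 u(a) = -sqrt(C1 - 8*a)
 u(a) = sqrt(C1 - 8*a)


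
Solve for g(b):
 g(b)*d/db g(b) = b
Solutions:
 g(b) = -sqrt(C1 + b^2)
 g(b) = sqrt(C1 + b^2)


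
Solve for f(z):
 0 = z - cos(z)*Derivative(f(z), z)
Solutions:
 f(z) = C1 + Integral(z/cos(z), z)
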